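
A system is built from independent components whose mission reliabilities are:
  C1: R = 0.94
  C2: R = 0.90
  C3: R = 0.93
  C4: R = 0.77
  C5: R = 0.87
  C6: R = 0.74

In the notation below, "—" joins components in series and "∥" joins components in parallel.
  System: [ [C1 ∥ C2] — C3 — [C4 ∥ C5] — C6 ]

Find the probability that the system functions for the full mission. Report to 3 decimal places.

0.664

Parallel (C1 and C2): 1 − (1 − 0.94000)(1 − 0.90000) = 0.99400
Parallel (C4 and C5): 1 − (1 − 0.77000)(1 − 0.87000) = 0.97010
Series ([0.99400], C3, [0.97010], and C6): 0.99400 × 0.93000 × 0.97010 × 0.74000 = 0.664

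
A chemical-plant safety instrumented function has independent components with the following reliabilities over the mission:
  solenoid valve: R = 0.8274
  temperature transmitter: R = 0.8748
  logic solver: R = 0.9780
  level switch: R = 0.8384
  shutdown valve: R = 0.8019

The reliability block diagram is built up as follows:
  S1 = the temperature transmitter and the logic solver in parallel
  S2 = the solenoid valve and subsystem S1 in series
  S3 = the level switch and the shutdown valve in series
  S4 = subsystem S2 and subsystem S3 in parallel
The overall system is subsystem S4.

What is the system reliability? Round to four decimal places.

0.9427

Parallel (temperature transmitter and logic solver): 1 − (1 − 0.874800)(1 − 0.978000) = 0.997246
Series (solenoid valve and [0.997246]): 0.827400 × 0.997246 = 0.825121
Series (level switch and shutdown valve): 0.838400 × 0.801900 = 0.672313
Parallel ([0.825121] and [0.672313]): 1 − (1 − 0.825121)(1 − 0.672313) = 0.9427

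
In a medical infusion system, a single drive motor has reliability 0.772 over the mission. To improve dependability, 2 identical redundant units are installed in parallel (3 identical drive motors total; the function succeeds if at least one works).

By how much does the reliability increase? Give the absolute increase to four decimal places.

0.2161

R_before = 0.772
R_after = 1 − (1 − 0.772)^3 = 0.9881
ΔR = 0.9881 − 0.772 = 0.2161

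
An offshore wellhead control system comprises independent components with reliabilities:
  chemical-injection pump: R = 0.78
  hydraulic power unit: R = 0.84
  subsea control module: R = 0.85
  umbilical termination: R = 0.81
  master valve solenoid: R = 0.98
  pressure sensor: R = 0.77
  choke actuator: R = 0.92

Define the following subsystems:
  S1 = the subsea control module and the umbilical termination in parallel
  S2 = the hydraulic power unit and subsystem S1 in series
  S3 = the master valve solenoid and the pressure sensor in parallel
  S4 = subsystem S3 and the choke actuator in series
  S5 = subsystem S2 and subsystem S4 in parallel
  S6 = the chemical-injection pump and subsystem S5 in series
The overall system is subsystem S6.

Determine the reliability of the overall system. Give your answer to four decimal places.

0.7679

Parallel (subsea control module and umbilical termination): 1 − (1 − 0.850000)(1 − 0.810000) = 0.971500
Series (hydraulic power unit and [0.971500]): 0.840000 × 0.971500 = 0.816060
Parallel (master valve solenoid and pressure sensor): 1 − (1 − 0.980000)(1 − 0.770000) = 0.995400
Series ([0.995400] and choke actuator): 0.995400 × 0.920000 = 0.915768
Parallel ([0.816060] and [0.915768]): 1 − (1 − 0.816060)(1 − 0.915768) = 0.984506
Series (chemical-injection pump and [0.984506]): 0.780000 × 0.984506 = 0.7679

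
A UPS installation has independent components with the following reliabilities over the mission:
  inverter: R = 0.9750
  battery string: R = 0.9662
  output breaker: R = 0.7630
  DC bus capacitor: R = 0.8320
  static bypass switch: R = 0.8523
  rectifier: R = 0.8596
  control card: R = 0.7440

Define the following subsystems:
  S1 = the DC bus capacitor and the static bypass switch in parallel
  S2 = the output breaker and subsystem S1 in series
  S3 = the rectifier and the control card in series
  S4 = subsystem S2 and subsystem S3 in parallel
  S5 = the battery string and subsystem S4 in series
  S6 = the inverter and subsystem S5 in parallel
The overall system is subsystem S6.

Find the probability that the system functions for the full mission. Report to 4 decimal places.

Parallel (DC bus capacitor and static bypass switch): 1 − (1 − 0.832000)(1 − 0.852300) = 0.975186
Series (output breaker and [0.975186]): 0.763000 × 0.975186 = 0.744067
Series (rectifier and control card): 0.859600 × 0.744000 = 0.639542
Parallel ([0.744067] and [0.639542]): 1 − (1 − 0.744067)(1 − 0.639542) = 0.907747
Series (battery string and [0.907747]): 0.966200 × 0.907747 = 0.877065
Parallel (inverter and [0.877065]): 1 − (1 − 0.975000)(1 − 0.877065) = 0.9969

0.9969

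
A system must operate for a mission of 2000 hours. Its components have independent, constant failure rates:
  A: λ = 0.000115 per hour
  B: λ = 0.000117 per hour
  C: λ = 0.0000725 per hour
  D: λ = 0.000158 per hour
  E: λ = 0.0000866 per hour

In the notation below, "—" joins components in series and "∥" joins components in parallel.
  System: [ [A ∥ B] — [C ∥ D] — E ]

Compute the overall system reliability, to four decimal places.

R(A) = exp(−0.000115 × 2000) = 0.794534
R(B) = exp(−0.000117 × 2000) = 0.791362
R(C) = exp(−0.0000725 × 2000) = 0.865022
R(D) = exp(−0.000158 × 2000) = 0.729059
R(E) = exp(−0.0000866 × 2000) = 0.840969
Parallel (A and B): 1 − (1 − 0.794534)(1 − 0.791362) = 0.957132
Parallel (C and D): 1 − (1 − 0.865022)(1 − 0.729059) = 0.963429
Series ([0.957132], [0.963429], and E): 0.957132 × 0.963429 × 0.840969 = 0.7755

0.7755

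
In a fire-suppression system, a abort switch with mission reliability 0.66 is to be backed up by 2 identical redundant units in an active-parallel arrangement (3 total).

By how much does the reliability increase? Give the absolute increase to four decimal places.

R_before = 0.66
R_after = 1 − (1 − 0.66)^3 = 0.9607
ΔR = 0.9607 − 0.66 = 0.3007

0.3007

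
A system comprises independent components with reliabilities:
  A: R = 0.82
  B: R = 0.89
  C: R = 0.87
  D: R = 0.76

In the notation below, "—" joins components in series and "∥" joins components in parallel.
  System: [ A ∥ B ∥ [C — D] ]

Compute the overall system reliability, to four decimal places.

0.9933

Series (C and D): 0.870000 × 0.760000 = 0.661200
Parallel (A, B, and [0.661200]): 1 − (1 − 0.820000)(1 − 0.890000)(1 − 0.661200) = 0.9933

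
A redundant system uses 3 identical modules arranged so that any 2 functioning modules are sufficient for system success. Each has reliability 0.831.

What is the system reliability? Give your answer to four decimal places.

0.9240

R = Σ_{i=2}^{3} C(3,i) p^i (1−p)^{3−i} with p = 0.831
C(3,2)·0.831^2·0.169^1 = 0.350114
C(3,3)·0.831^3·0.169^0 = 0.573856
Sum = 0.9240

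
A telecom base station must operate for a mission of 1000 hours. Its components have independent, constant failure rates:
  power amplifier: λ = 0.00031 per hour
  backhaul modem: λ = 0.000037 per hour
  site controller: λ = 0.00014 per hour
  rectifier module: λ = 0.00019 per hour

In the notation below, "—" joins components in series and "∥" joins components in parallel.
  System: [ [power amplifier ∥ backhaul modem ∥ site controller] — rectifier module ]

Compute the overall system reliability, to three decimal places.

0.826

R(power amplifier) = exp(−0.00031 × 1000) = 0.73345
R(backhaul modem) = exp(−0.000037 × 1000) = 0.96368
R(site controller) = exp(−0.00014 × 1000) = 0.86936
R(rectifier module) = exp(−0.00019 × 1000) = 0.82696
Parallel (power amplifier, backhaul modem, and site controller): 1 − (1 − 0.73345)(1 − 0.96368)(1 − 0.86936) = 0.99874
Series ([0.99874] and rectifier module): 0.99874 × 0.82696 = 0.826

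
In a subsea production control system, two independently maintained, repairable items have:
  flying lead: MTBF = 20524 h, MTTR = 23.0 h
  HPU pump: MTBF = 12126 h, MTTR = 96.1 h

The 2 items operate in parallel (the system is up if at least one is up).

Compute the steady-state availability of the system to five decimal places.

A(flying lead) = MTBF/(MTBF+MTTR) = 20524/(20524+23.0) = 0.998881
A(HPU pump) = MTBF/(MTBF+MTTR) = 12126/(12126+96.1) = 0.992137
Parallel availability: 1 − (1 − 0.998881)(1 − 0.992137) = 0.99999

0.99999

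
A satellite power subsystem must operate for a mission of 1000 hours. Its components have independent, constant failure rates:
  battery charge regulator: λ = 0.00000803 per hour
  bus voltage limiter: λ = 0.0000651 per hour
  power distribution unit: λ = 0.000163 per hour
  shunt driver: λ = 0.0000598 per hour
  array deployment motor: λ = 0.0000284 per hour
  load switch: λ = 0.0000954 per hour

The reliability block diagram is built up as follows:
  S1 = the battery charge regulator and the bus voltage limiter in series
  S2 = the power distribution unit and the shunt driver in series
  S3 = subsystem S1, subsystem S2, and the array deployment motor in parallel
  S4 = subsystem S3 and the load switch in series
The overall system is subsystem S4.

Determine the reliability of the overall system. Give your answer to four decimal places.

0.9087

R(battery charge regulator) = exp(−0.00000803 × 1000) = 0.992002
R(bus voltage limiter) = exp(−0.0000651 × 1000) = 0.936974
R(power distribution unit) = exp(−0.000163 × 1000) = 0.849591
R(shunt driver) = exp(−0.0000598 × 1000) = 0.941953
R(array deployment motor) = exp(−0.0000284 × 1000) = 0.971999
R(load switch) = exp(−0.0000954 × 1000) = 0.909009
Series (battery charge regulator and bus voltage limiter): 0.992002 × 0.936974 = 0.929480
Series (power distribution unit and shunt driver): 0.849591 × 0.941953 = 0.800275
Parallel ([0.929480], [0.800275], and array deployment motor): 1 − (1 − 0.929480)(1 − 0.800275)(1 − 0.971999) = 0.999606
Series ([0.999606] and load switch): 0.999606 × 0.909009 = 0.9087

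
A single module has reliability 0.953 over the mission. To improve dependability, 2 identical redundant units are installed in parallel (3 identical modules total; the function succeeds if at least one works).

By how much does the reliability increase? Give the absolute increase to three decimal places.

0.047

R_before = 0.953
R_after = 1 − (1 − 0.953)^3 = 1.000
ΔR = 1.000 − 0.953 = 0.047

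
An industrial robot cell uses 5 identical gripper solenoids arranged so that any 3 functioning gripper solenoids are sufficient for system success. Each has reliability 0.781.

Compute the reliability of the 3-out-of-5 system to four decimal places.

0.9264

R = Σ_{i=3}^{5} C(5,i) p^i (1−p)^{5−i} with p = 0.781
C(5,3)·0.781^3·0.219^2 = 0.228476
C(5,4)·0.781^4·0.219^1 = 0.407397
C(5,5)·0.781^5·0.219^0 = 0.290573
Sum = 0.9264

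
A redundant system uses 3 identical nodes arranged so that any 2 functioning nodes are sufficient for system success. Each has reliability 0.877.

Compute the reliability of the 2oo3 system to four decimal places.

0.9583

R = Σ_{i=2}^{3} C(3,i) p^i (1−p)^{3−i} with p = 0.877
C(3,2)·0.877^2·0.123^1 = 0.283809
C(3,3)·0.877^3·0.123^0 = 0.674526
Sum = 0.9583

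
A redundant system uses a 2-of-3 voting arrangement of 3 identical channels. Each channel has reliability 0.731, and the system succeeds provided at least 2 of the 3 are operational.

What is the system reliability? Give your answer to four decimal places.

R = Σ_{i=2}^{3} C(3,i) p^i (1−p)^{3−i} with p = 0.731
C(3,2)·0.731^2·0.269^1 = 0.431229
C(3,3)·0.731^3·0.269^0 = 0.390618
Sum = 0.8218

0.8218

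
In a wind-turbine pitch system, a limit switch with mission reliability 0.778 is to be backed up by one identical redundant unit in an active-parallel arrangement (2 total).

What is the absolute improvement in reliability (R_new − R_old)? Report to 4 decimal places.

0.1727

R_before = 0.778
R_after = 1 − (1 − 0.778)^2 = 0.9507
ΔR = 0.9507 − 0.778 = 0.1727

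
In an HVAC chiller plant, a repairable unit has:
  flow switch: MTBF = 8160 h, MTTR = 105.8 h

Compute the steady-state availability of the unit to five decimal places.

A(flow switch) = MTBF/(MTBF+MTTR) = 8160/(8160+105.8) = 0.98720

0.98720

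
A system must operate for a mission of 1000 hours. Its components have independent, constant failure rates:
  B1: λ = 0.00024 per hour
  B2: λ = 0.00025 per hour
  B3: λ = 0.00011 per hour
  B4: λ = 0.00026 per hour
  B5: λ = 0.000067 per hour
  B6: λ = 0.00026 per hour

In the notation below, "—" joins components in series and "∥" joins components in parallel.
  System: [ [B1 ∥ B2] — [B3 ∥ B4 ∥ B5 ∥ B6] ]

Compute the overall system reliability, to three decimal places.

0.952

R(B1) = exp(−0.00024 × 1000) = 0.78663
R(B2) = exp(−0.00025 × 1000) = 0.77880
R(B3) = exp(−0.00011 × 1000) = 0.89583
R(B4) = exp(−0.00026 × 1000) = 0.77105
R(B5) = exp(−0.000067 × 1000) = 0.93520
R(B6) = exp(−0.00026 × 1000) = 0.77105
Parallel (B1 and B2): 1 − (1 − 0.78663)(1 − 0.77880) = 0.95280
Parallel (B3, B4, B5, and B6): 1 − (1 − 0.89583)(1 − 0.77105)(1 − 0.93520)(1 − 0.77105) = 0.99965
Series ([0.95280] and [0.99965]): 0.95280 × 0.99965 = 0.952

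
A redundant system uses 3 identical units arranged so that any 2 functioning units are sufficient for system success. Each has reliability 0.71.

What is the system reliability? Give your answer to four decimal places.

0.7965

R = Σ_{i=2}^{3} C(3,i) p^i (1−p)^{3−i} with p = 0.71
C(3,2)·0.71^2·0.29^1 = 0.438567
C(3,3)·0.71^3·0.29^0 = 0.357911
Sum = 0.7965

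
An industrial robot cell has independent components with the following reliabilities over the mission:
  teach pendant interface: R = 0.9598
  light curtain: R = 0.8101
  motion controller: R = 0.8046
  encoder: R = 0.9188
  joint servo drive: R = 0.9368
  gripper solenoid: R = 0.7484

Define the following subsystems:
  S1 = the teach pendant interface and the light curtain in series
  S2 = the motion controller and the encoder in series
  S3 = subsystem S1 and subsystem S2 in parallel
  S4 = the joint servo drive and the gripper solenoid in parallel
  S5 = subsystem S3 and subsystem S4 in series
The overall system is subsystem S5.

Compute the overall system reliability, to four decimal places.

0.9270

Series (teach pendant interface and light curtain): 0.959800 × 0.810100 = 0.777534
Series (motion controller and encoder): 0.804600 × 0.918800 = 0.739266
Parallel ([0.777534] and [0.739266]): 1 − (1 − 0.777534)(1 − 0.739266) = 0.941996
Parallel (joint servo drive and gripper solenoid): 1 − (1 − 0.936800)(1 − 0.748400) = 0.984099
Series ([0.941996] and [0.984099]): 0.941996 × 0.984099 = 0.9270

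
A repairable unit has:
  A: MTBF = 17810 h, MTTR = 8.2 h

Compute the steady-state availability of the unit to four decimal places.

0.9995

A(A) = MTBF/(MTBF+MTTR) = 17810/(17810+8.2) = 0.9995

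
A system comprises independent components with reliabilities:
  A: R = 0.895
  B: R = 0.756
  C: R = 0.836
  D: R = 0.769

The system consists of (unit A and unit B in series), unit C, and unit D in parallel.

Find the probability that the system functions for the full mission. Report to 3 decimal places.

0.988

Series (A and B): 0.89500 × 0.75600 = 0.67662
Parallel ([0.67662], C, and D): 1 − (1 − 0.67662)(1 − 0.83600)(1 − 0.76900) = 0.988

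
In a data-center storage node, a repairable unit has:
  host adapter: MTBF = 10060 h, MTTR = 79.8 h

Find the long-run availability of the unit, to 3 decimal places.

0.992

A(host adapter) = MTBF/(MTBF+MTTR) = 10060/(10060+79.8) = 0.992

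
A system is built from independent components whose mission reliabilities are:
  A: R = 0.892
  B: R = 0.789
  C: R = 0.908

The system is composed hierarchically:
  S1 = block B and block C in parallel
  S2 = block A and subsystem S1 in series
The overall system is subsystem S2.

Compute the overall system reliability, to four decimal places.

0.8747

Parallel (B and C): 1 − (1 − 0.789000)(1 − 0.908000) = 0.980588
Series (A and [0.980588]): 0.892000 × 0.980588 = 0.8747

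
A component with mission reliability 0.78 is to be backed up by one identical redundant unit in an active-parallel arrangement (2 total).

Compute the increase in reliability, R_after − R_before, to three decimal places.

0.172

R_before = 0.78
R_after = 1 − (1 − 0.78)^2 = 0.952
ΔR = 0.952 − 0.78 = 0.172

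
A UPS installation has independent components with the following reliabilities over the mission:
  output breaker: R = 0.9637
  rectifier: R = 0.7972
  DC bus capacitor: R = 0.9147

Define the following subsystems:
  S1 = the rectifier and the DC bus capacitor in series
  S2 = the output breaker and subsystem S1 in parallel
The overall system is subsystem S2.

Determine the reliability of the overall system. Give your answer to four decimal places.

0.9902

Series (rectifier and DC bus capacitor): 0.797200 × 0.914700 = 0.729199
Parallel (output breaker and [0.729199]): 1 − (1 − 0.963700)(1 − 0.729199) = 0.9902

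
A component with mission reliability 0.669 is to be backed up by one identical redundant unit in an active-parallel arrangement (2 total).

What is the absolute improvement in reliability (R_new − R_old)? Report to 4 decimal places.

0.2214

R_before = 0.669
R_after = 1 − (1 − 0.669)^2 = 0.8904
ΔR = 0.8904 − 0.669 = 0.2214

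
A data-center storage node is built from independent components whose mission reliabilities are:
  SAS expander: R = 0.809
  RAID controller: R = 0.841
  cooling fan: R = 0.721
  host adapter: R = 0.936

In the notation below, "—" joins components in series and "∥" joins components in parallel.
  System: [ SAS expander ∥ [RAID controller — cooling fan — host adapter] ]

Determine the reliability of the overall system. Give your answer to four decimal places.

0.9174

Series (RAID controller, cooling fan, and host adapter): 0.841000 × 0.721000 × 0.936000 = 0.567554
Parallel (SAS expander and [0.567554]): 1 − (1 − 0.809000)(1 − 0.567554) = 0.9174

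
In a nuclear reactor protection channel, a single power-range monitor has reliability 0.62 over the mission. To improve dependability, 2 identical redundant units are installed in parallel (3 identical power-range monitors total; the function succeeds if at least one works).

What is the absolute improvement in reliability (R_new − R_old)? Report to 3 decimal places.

0.325

R_before = 0.62
R_after = 1 − (1 − 0.62)^3 = 0.945
ΔR = 0.945 − 0.62 = 0.325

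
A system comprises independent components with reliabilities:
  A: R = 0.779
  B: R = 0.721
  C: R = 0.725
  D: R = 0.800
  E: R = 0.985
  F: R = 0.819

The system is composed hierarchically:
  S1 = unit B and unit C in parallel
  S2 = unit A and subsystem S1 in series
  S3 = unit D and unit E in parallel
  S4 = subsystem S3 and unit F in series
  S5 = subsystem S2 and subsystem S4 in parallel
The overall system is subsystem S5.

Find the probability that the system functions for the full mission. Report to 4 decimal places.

Parallel (B and C): 1 − (1 − 0.721000)(1 − 0.725000) = 0.923275
Series (A and [0.923275]): 0.779000 × 0.923275 = 0.719231
Parallel (D and E): 1 − (1 − 0.800000)(1 − 0.985000) = 0.997000
Series ([0.997000] and F): 0.997000 × 0.819000 = 0.816543
Parallel ([0.719231] and [0.816543]): 1 − (1 − 0.719231)(1 − 0.816543) = 0.9485

0.9485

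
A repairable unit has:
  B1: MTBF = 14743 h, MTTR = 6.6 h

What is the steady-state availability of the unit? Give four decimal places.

A(B1) = MTBF/(MTBF+MTTR) = 14743/(14743+6.6) = 0.9996

0.9996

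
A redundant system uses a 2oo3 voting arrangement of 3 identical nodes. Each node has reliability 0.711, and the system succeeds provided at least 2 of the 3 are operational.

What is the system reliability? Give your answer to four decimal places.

0.7977

R = Σ_{i=2}^{3} C(3,i) p^i (1−p)^{3−i} with p = 0.711
C(3,2)·0.711^2·0.289^1 = 0.438287
C(3,3)·0.711^3·0.289^0 = 0.359425
Sum = 0.7977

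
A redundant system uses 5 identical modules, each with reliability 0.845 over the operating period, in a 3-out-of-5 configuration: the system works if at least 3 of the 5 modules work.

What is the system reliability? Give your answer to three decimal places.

0.971

R = Σ_{i=3}^{5} C(5,i) p^i (1−p)^{5−i} with p = 0.845
C(5,3)·0.845^3·0.155^2 = 0.14496
C(5,4)·0.845^4·0.155^1 = 0.39512
C(5,5)·0.845^5·0.155^0 = 0.43081
Sum = 0.971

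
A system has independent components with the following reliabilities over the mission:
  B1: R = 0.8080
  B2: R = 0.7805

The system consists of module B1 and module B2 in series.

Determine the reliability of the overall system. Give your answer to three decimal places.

Series (B1 and B2): 0.80800 × 0.78050 = 0.631

0.631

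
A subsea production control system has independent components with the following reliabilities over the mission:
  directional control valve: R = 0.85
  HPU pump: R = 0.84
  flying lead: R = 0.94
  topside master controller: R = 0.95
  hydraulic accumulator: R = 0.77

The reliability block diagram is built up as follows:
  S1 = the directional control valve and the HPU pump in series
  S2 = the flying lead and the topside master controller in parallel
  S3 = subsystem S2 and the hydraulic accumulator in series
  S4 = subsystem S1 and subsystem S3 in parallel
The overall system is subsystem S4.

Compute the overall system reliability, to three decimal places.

0.934

Series (directional control valve and HPU pump): 0.85000 × 0.84000 = 0.71400
Parallel (flying lead and topside master controller): 1 − (1 − 0.94000)(1 − 0.95000) = 0.99700
Series ([0.99700] and hydraulic accumulator): 0.99700 × 0.77000 = 0.76769
Parallel ([0.71400] and [0.76769]): 1 − (1 − 0.71400)(1 − 0.76769) = 0.934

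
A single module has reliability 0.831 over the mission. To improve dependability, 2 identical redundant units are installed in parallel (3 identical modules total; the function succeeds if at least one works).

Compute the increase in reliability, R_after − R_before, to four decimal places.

0.1642

R_before = 0.831
R_after = 1 − (1 − 0.831)^3 = 0.9952
ΔR = 0.9952 − 0.831 = 0.1642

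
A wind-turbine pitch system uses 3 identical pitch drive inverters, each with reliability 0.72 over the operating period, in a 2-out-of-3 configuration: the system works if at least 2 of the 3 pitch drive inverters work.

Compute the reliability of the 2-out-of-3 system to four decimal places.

0.8087

R = Σ_{i=2}^{3} C(3,i) p^i (1−p)^{3−i} with p = 0.72
C(3,2)·0.72^2·0.28^1 = 0.435456
C(3,3)·0.72^3·0.28^0 = 0.373248
Sum = 0.8087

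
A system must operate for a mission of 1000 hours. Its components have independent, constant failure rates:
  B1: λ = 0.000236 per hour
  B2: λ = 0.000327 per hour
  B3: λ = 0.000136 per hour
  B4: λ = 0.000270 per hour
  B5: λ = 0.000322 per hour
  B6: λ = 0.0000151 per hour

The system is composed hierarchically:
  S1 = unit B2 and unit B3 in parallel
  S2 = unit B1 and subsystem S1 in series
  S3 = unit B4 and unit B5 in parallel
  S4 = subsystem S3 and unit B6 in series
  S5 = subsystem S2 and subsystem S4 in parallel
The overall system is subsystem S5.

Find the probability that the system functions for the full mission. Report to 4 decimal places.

R(B1) = exp(−0.000236 × 1000) = 0.789781
R(B2) = exp(−0.000327 × 1000) = 0.721084
R(B3) = exp(−0.000136 × 1000) = 0.872843
R(B4) = exp(−0.000270 × 1000) = 0.763379
R(B5) = exp(−0.000322 × 1000) = 0.724698
R(B6) = exp(−0.0000151 × 1000) = 0.985013
Parallel (B2 and B3): 1 − (1 − 0.721084)(1 − 0.872843) = 0.964534
Series (B1 and [0.964534]): 0.789781 × 0.964534 = 0.761771
Parallel (B4 and B5): 1 − (1 − 0.763379)(1 − 0.724698) = 0.934858
Series ([0.934858] and B6): 0.934858 × 0.985013 = 0.920847
Parallel ([0.761771] and [0.920847]): 1 − (1 − 0.761771)(1 − 0.920847) = 0.9811

0.9811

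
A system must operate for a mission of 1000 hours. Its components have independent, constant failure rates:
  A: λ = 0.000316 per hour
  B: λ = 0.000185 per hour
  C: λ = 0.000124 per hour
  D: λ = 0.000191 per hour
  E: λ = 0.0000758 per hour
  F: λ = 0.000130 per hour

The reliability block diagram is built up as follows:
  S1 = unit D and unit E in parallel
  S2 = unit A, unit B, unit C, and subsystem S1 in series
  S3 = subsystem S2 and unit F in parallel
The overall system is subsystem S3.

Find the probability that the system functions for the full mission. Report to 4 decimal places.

0.9425

R(A) = exp(−0.000316 × 1000) = 0.729059
R(B) = exp(−0.000185 × 1000) = 0.831104
R(C) = exp(−0.000124 × 1000) = 0.883380
R(D) = exp(−0.000191 × 1000) = 0.826133
R(E) = exp(−0.0000758 × 1000) = 0.927002
R(F) = exp(−0.000130 × 1000) = 0.878095
Parallel (D and E): 1 − (1 − 0.826133)(1 − 0.927002) = 0.987308
Series (A, B, C, and [0.987308]): 0.729059 × 0.831104 × 0.883380 × 0.987308 = 0.528467
Parallel ([0.528467] and F): 1 − (1 − 0.528467)(1 − 0.878095) = 0.9425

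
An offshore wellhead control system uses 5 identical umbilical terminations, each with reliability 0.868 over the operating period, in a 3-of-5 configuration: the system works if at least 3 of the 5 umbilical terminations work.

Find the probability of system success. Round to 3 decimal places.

R = Σ_{i=3}^{5} C(5,i) p^i (1−p)^{5−i} with p = 0.868
C(5,3)·0.868^3·0.132^2 = 0.11395
C(5,4)·0.868^4·0.132^1 = 0.37465
C(5,5)·0.868^5·0.132^0 = 0.49272
Sum = 0.981

0.981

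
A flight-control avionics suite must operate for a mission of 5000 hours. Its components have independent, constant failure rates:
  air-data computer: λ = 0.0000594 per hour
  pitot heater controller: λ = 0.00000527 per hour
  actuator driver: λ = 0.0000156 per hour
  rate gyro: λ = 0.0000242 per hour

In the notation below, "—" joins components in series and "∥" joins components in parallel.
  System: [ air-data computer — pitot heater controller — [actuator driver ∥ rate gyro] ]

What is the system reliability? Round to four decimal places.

R(air-data computer) = exp(−0.0000594 × 5000) = 0.743044
R(pitot heater controller) = exp(−0.00000527 × 5000) = 0.973994
R(actuator driver) = exp(−0.0000156 × 5000) = 0.924964
R(rate gyro) = exp(−0.0000242 × 5000) = 0.886034
Parallel (actuator driver and rate gyro): 1 − (1 − 0.924964)(1 − 0.886034) = 0.991448
Series (air-data computer, pitot heater controller, and [0.991448]): 0.743044 × 0.973994 × 0.991448 = 0.7175

0.7175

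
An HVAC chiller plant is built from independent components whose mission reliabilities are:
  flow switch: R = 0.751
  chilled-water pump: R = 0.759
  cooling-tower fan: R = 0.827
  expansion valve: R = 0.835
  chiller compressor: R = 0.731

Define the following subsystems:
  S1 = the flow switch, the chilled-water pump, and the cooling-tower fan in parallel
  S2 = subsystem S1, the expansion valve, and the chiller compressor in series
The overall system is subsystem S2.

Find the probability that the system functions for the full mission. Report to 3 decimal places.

Parallel (flow switch, chilled-water pump, and cooling-tower fan): 1 − (1 − 0.75100)(1 − 0.75900)(1 − 0.82700) = 0.98962
Series ([0.98962], expansion valve, and chiller compressor): 0.98962 × 0.83500 × 0.73100 = 0.604

0.604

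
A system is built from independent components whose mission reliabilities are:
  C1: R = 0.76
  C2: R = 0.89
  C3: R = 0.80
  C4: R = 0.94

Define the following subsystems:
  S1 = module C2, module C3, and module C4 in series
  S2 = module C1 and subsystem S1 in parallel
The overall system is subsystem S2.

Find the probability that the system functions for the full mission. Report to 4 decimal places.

0.9206

Series (C2, C3, and C4): 0.890000 × 0.800000 × 0.940000 = 0.669280
Parallel (C1 and [0.669280]): 1 − (1 − 0.760000)(1 − 0.669280) = 0.9206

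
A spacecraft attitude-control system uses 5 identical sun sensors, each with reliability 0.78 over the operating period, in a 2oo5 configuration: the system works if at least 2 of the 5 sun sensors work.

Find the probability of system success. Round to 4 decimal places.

0.9903

R = Σ_{i=2}^{5} C(5,i) p^i (1−p)^{5−i} with p = 0.78
C(5,2)·0.78^2·0.22^3 = 0.064782
C(5,3)·0.78^3·0.22^2 = 0.229683
C(5,4)·0.78^4·0.22^1 = 0.407166
C(5,5)·0.78^5·0.22^0 = 0.288717
Sum = 0.9903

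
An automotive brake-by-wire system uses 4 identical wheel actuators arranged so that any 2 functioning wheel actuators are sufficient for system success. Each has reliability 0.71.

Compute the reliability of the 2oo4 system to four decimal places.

0.9237

R = Σ_{i=2}^{4} C(4,i) p^i (1−p)^{4−i} with p = 0.71
C(4,2)·0.71^2·0.29^2 = 0.254369
C(4,3)·0.71^3·0.29^1 = 0.415177
C(4,4)·0.71^4·0.29^0 = 0.254117
Sum = 0.9237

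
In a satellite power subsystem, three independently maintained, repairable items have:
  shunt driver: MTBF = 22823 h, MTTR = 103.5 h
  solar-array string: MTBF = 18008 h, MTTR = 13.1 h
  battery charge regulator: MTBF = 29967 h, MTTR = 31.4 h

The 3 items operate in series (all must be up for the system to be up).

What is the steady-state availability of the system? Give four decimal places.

0.9937

A(shunt driver) = MTBF/(MTBF+MTTR) = 22823/(22823+103.5) = 0.995486
A(solar-array string) = MTBF/(MTBF+MTTR) = 18008/(18008+13.1) = 0.999273
A(battery charge regulator) = MTBF/(MTBF+MTTR) = 29967/(29967+31.4) = 0.998953
Series availability: 0.995486 × 0.999273 × 0.998953 = 0.9937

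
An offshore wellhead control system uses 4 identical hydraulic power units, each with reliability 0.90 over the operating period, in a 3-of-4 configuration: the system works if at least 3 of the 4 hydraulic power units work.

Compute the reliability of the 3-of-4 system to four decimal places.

0.9477

R = Σ_{i=3}^{4} C(4,i) p^i (1−p)^{4−i} with p = 0.90
C(4,3)·0.90^3·0.10^1 = 0.291600
C(4,4)·0.90^4·0.10^0 = 0.656100
Sum = 0.9477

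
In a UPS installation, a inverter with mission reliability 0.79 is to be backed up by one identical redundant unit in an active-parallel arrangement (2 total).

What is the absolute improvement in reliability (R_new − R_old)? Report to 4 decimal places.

0.1659

R_before = 0.79
R_after = 1 − (1 − 0.79)^2 = 0.9559
ΔR = 0.9559 − 0.79 = 0.1659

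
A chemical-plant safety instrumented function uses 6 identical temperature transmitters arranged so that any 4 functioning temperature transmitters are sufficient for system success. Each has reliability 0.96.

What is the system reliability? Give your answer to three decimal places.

0.999

R = Σ_{i=4}^{6} C(6,i) p^i (1−p)^{6−i} with p = 0.96
C(6,4)·0.96^4·0.04^2 = 0.02038
C(6,5)·0.96^5·0.04^1 = 0.19569
C(6,6)·0.96^6·0.04^0 = 0.78276
Sum = 0.999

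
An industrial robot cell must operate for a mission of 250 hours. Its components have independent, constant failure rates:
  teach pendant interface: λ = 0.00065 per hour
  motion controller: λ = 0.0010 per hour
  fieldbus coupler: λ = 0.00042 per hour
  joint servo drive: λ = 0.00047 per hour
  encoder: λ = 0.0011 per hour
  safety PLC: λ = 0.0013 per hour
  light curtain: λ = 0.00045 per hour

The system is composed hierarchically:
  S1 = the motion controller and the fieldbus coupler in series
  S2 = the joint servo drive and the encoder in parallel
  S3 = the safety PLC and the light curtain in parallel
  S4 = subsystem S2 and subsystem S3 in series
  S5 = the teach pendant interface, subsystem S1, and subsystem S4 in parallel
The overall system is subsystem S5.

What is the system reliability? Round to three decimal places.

R(teach pendant interface) = exp(−0.00065 × 250) = 0.85002
R(motion controller) = exp(−0.0010 × 250) = 0.77880
R(fieldbus coupler) = exp(−0.00042 × 250) = 0.90032
R(joint servo drive) = exp(−0.00047 × 250) = 0.88914
R(encoder) = exp(−0.0011 × 250) = 0.75957
R(safety PLC) = exp(−0.0013 × 250) = 0.72253
R(light curtain) = exp(−0.00045 × 250) = 0.89360
Series (motion controller and fieldbus coupler): 0.77880 × 0.90032 = 0.70117
Parallel (joint servo drive and encoder): 1 − (1 − 0.88914)(1 − 0.75957) = 0.97335
Parallel (safety PLC and light curtain): 1 − (1 − 0.72253)(1 − 0.89360) = 0.97048
Series ([0.97335] and [0.97048]): 0.97335 × 0.97048 = 0.94462
Parallel (teach pendant interface, [0.70117], and [0.94462]): 1 − (1 − 0.85002)(1 − 0.70117)(1 − 0.94462) = 0.998

0.998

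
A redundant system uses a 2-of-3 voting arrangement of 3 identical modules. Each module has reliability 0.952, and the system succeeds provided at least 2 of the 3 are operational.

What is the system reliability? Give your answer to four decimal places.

0.9933

R = Σ_{i=2}^{3} C(3,i) p^i (1−p)^{3−i} with p = 0.952
C(3,2)·0.952^2·0.048^1 = 0.130508
C(3,3)·0.952^3·0.048^0 = 0.862801
Sum = 0.9933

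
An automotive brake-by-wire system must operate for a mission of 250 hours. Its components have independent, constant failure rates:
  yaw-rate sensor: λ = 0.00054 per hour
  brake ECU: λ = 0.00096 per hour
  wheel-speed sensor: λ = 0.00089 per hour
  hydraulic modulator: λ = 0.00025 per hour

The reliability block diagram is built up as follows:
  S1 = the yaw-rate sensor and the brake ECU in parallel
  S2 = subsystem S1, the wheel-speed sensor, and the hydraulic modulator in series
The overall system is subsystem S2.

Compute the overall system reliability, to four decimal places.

R(yaw-rate sensor) = exp(−0.00054 × 250) = 0.873716
R(brake ECU) = exp(−0.00096 × 250) = 0.786628
R(wheel-speed sensor) = exp(−0.00089 × 250) = 0.800515
R(hydraulic modulator) = exp(−0.00025 × 250) = 0.939413
Parallel (yaw-rate sensor and brake ECU): 1 − (1 − 0.873716)(1 − 0.786628) = 0.973055
Series ([0.973055], wheel-speed sensor, and hydraulic modulator): 0.973055 × 0.800515 × 0.939413 = 0.7318

0.7318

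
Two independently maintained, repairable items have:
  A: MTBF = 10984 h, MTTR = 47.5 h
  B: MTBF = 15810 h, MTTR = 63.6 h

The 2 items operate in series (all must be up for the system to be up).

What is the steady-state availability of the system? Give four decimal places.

0.9917

A(A) = MTBF/(MTBF+MTTR) = 10984/(10984+47.5) = 0.995694
A(B) = MTBF/(MTBF+MTTR) = 15810/(15810+63.6) = 0.995993
Series availability: 0.995694 × 0.995993 = 0.9917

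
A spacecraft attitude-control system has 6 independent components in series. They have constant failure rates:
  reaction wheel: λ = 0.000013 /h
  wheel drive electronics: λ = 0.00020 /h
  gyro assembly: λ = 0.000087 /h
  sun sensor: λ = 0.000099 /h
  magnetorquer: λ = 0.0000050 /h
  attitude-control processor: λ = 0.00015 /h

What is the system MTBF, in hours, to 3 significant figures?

Series of exponential components: λ_sys = Σ λ_i
λ_sys = 0.000013 + 0.00020 + 0.000087 + 0.000099 + 0.0000050 + 0.00015 = 5.5400e-04 /h
MTBF = 1 / λ_sys = 1810 h

1810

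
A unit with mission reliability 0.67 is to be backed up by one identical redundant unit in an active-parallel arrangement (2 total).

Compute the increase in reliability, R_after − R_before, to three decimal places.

R_before = 0.67
R_after = 1 − (1 − 0.67)^2 = 0.891
ΔR = 0.891 − 0.67 = 0.221

0.221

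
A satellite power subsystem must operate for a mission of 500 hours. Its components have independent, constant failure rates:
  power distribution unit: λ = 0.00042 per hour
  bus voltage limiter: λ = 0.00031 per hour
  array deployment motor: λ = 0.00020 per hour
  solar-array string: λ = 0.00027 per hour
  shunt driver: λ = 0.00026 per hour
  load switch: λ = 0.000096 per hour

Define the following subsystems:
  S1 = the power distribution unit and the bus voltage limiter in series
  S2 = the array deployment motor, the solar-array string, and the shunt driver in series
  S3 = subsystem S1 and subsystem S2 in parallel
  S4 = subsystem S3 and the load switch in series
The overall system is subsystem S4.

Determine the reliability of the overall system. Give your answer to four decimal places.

R(power distribution unit) = exp(−0.00042 × 500) = 0.810584
R(bus voltage limiter) = exp(−0.00031 × 500) = 0.856415
R(array deployment motor) = exp(−0.00020 × 500) = 0.904837
R(solar-array string) = exp(−0.00027 × 500) = 0.873716
R(shunt driver) = exp(−0.00026 × 500) = 0.878095
R(load switch) = exp(−0.000096 × 500) = 0.953134
Series (power distribution unit and bus voltage limiter): 0.810584 × 0.856415 = 0.694196
Series (array deployment motor, solar-array string, and shunt driver): 0.904837 × 0.873716 × 0.878095 = 0.694196
Parallel ([0.694196] and [0.694196]): 1 − (1 − 0.694196)(1 − 0.694196) = 0.906484
Series ([0.906484] and load switch): 0.906484 × 0.953134 = 0.8640

0.8640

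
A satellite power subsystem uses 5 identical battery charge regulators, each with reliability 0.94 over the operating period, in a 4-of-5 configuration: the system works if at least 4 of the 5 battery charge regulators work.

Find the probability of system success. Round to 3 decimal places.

R = Σ_{i=4}^{5} C(5,i) p^i (1−p)^{5−i} with p = 0.94
C(5,4)·0.94^4·0.06^1 = 0.23422
C(5,5)·0.94^5·0.06^0 = 0.73390
Sum = 0.968

0.968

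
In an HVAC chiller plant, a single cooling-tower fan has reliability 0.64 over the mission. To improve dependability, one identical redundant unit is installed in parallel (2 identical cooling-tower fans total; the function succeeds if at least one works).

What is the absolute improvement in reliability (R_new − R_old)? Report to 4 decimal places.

0.2304

R_before = 0.64
R_after = 1 − (1 − 0.64)^2 = 0.8704
ΔR = 0.8704 − 0.64 = 0.2304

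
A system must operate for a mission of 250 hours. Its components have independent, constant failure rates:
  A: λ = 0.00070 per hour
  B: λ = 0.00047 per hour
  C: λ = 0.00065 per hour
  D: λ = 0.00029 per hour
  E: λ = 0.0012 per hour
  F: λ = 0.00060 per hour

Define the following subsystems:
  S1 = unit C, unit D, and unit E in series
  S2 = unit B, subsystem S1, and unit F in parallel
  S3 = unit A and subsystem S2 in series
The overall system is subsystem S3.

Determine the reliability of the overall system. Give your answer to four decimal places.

R(A) = exp(−0.00070 × 250) = 0.839457
R(B) = exp(−0.00047 × 250) = 0.889141
R(C) = exp(−0.00065 × 250) = 0.850016
R(D) = exp(−0.00029 × 250) = 0.930066
R(E) = exp(−0.0012 × 250) = 0.740818
R(F) = exp(−0.00060 × 250) = 0.860708
Series (C, D, and E): 0.850016 × 0.930066 × 0.740818 = 0.585669
Parallel (B, [0.585669], and F): 1 − (1 − 0.889141)(1 − 0.585669)(1 − 0.860708) = 0.993602
Series (A and [0.993602]): 0.839457 × 0.993602 = 0.8341

0.8341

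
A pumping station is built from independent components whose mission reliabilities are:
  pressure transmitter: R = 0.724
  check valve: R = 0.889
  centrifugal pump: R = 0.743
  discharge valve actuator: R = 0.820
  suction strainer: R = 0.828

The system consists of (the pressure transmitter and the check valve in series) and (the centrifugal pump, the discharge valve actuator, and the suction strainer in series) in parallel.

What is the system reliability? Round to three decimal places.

Series (pressure transmitter and check valve): 0.72400 × 0.88900 = 0.64364
Series (centrifugal pump, discharge valve actuator, and suction strainer): 0.74300 × 0.82000 × 0.82800 = 0.50447
Parallel ([0.64364] and [0.50447]): 1 − (1 − 0.64364)(1 − 0.50447) = 0.823

0.823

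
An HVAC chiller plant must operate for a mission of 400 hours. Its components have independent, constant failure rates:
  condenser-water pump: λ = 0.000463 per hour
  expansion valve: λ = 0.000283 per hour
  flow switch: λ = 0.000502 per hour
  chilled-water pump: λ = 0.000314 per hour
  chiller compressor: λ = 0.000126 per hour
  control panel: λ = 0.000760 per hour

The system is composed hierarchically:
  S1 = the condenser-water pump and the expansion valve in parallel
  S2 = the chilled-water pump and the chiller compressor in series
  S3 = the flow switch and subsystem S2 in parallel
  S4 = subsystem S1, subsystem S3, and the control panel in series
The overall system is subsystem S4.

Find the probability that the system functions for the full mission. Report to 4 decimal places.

R(condenser-water pump) = exp(−0.000463 × 400) = 0.830938
R(expansion valve) = exp(−0.000283 × 400) = 0.892972
R(flow switch) = exp(−0.000502 × 400) = 0.818076
R(chilled-water pump) = exp(−0.000314 × 400) = 0.881968
R(chiller compressor) = exp(−0.000126 × 400) = 0.950849
R(control panel) = exp(−0.000760 × 400) = 0.737861
Parallel (condenser-water pump and expansion valve): 1 − (1 − 0.830938)(1 − 0.892972) = 0.981906
Series (chilled-water pump and chiller compressor): 0.881968 × 0.950849 = 0.838618
Parallel (flow switch and [0.838618]): 1 − (1 − 0.818076)(1 − 0.838618) = 0.970641
Series ([0.981906], [0.970641], and control panel): 0.981906 × 0.970641 × 0.737861 = 0.7032

0.7032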